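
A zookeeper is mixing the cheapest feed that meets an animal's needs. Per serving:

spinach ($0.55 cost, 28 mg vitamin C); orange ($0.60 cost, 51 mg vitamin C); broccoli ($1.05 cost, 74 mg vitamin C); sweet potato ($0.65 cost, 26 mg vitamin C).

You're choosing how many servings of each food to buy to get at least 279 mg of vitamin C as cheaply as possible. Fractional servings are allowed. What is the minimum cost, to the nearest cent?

$3.28

Cost per mg of vitamin C: orange $0.0118, broccoli $0.0142, spinach $0.0196, sweet potato $0.0250.
With no serving limits, use only orange: 279 mg / 51 mg = 5.471 servings × $0.60 = $3.28.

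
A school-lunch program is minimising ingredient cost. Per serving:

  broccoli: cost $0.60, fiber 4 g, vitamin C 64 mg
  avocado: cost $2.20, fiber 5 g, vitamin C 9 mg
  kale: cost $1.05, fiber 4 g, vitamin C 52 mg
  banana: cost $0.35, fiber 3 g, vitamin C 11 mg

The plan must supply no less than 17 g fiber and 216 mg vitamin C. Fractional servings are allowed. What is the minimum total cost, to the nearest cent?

$2.40

Minimising a linear cost over {fiber ≥ 17, vitamin C ≥ 216, servings ≥ 0} — the optimum is at a vertex, using one or two foods.
broccoli only: max(17/4, 216/64) = 4.25 servings → $2.55.
avocado only: max(17/5, 216/9) = 24 servings → $52.80.
kale only: max(17/4, 216/52) = 4.25 servings → $4.46.
banana only: max(17/3, 216/11) = 19.64 servings → $6.87.
broccoli + avocado with both tight: 3.264 servings and 0.7887 servings → $3.69.
broccoli + kale: the both-tight solution has a negative serving — not a feasible corner.
broccoli + banana with both tight: 3.115 servings and 1.514 servings → $2.40.
avocado + kale with both tight: 0.08929 servings and 4.138 servings → $4.54.
avocado + banana: the both-tight solution has a negative serving — not a feasible corner.
kale + banana with both tight: 4.116 servings and 0.1786 servings → $4.38.
The minimum over all feasible corners is $2.40.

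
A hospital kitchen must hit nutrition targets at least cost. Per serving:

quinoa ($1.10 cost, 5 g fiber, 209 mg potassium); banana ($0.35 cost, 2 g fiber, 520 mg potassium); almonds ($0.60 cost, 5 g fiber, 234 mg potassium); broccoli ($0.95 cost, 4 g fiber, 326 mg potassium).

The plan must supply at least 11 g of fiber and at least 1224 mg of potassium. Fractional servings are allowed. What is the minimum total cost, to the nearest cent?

A basic optimal solution has at most two foods positive. Try each food alone and each pair with both targets met exactly.
quinoa only: max(11/5, 1224/209) = 5.856 servings → $6.44.
banana only: max(11/2, 1224/520) = 5.5 servings → $1.93.
almonds only: max(11/5, 1224/234) = 5.231 servings → $3.14.
broccoli only: max(11/4, 1224/326) = 3.755 servings → $3.57.
quinoa + banana with both tight: 1.5 servings and 1.751 servings → $2.26.
quinoa + almonds with both targets exact would need a negative amount; discard.
quinoa + broccoli: the both-tight solution has a negative serving — not a feasible corner.
banana + almonds with both tight: 1.663 servings and 1.535 servings → $1.50.
banana + broccoli with both tight: 0.9174 servings and 2.291 servings → $2.50.
almonds + broccoli with both targets exact would need a negative amount; discard.
So the least-cost plan costs $1.50.

$1.50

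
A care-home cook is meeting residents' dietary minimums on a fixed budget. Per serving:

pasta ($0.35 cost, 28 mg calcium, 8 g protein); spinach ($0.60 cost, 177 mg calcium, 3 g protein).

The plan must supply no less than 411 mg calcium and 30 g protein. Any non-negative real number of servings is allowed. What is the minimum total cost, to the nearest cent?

$2.17

Minimising a linear cost over {calcium ≥ 411, protein ≥ 30, servings ≥ 0} — the optimum is at a vertex, using one or two foods.
pasta only: max(411/28, 30/8) = 14.68 servings → $5.14.
spinach only: max(411/177, 30/3) = 10 servings → $6.00.
pasta + spinach with both tight: 3.061 servings and 1.838 servings → $2.17.
The minimum over all feasible corners is $2.17.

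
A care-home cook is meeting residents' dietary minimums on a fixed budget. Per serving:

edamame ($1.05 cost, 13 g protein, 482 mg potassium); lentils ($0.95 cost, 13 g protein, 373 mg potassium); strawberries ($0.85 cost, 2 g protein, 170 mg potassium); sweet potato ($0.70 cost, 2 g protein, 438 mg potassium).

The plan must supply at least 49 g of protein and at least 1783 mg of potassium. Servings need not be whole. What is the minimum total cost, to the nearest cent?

Check every corner: each single food scaled to meet both minima, and each pair solved so both constraints bind.
edamame only: max(49/13, 1783/482) = 3.769 servings → $3.96.
lentils only: max(49/13, 1783/373) = 4.78 servings → $4.54.
strawberries only: max(49/2, 1783/170) = 24.5 servings → $20.82.
sweet potato only: max(49/2, 1783/438) = 24.5 servings → $17.15.
edamame + lentils with both tight: 3.459 servings and 0.3098 servings → $3.93.
edamame + strawberries: the both-tight solution has a negative serving — not a feasible corner.
edamame + sweet potato with both targets exact would need a negative amount; discard.
lentils + strawberries with both tight: 3.254 servings and 3.348 servings → $5.94.
lentils + sweet potato with both tight: 3.617 servings and 0.9907 servings → $4.13.
strawberries + sweet potato: intersection lies outside the first quadrant.
Cheapest feasible corner: $3.93.

$3.93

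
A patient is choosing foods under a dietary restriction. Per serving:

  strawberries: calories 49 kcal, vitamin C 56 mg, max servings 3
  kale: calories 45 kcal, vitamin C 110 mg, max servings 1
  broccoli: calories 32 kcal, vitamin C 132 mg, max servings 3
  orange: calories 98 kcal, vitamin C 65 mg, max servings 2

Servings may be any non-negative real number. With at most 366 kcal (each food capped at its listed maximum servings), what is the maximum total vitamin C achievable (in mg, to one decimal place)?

Vitamin C per kcal: broccoli 4.125, kale 2.444, strawberries 1.143, orange 0.6633.
Take 3 servings of broccoli: uses 96 kcal, +396.0 mg vitamin C (running total 396.0 mg).
Take 1 serving of kale: uses 45 kcal, +110.0 mg vitamin C (running total 506.0 mg).
Take 3 servings of strawberries: uses 147 kcal, +168.0 mg vitamin C (running total 674.0 mg).
Take 0.7959 servings of orange: uses 78 kcal, +51.7 mg vitamin C (running total 725.7 mg).
Filling greedily by vitamin C-per-kcal is optimal for one linear limit, giving 725.7 mg.

725.7 mg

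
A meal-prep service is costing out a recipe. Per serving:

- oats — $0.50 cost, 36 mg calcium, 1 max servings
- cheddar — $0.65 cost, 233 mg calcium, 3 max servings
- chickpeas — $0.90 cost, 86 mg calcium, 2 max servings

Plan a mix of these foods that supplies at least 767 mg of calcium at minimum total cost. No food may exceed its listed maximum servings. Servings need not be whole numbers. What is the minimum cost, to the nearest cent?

Cost per mg of calcium: cheddar $0.0028, chickpeas $0.0105, oats $0.0139.
Take 3 servings of cheddar: +699.0 mg calcium for $1.95 (total $1.95, still need 68.0 mg).
Take 0.7907 servings of chickpeas: +68.0 mg calcium for $0.71 (total $2.66, still need 0.0 mg).
Filling from the cheapest source first is optimal under one linear minimum: $2.66.

$2.66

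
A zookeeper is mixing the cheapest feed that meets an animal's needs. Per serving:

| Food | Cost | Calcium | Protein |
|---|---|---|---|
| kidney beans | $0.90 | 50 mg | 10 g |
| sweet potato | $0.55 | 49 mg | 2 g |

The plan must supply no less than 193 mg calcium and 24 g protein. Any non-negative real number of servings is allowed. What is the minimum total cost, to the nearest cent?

$2.85

An LP optimum is at a vertex; with two nutrient constraints at most two foods are used. Check each candidate.
kidney beans only: max(193/50, 24/10) = 3.86 servings → $3.47.
sweet potato only: max(193/49, 24/2) = 12 servings → $6.60.
kidney beans + sweet potato with both tight: 2.026 servings and 1.872 servings → $2.85.
The minimum over all feasible corners is $2.85.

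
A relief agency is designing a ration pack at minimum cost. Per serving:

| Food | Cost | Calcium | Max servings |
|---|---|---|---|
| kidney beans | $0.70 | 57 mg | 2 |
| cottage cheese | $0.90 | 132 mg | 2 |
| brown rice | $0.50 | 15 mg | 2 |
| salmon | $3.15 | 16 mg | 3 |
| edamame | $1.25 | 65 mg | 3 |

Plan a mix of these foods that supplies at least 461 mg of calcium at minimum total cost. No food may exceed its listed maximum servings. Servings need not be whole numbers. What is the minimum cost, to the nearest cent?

Cost per mg of calcium: cottage cheese $0.0068, kidney beans $0.0123, edamame $0.0192, brown rice $0.0333, salmon $0.1969.
Take 2 servings of cottage cheese: +264.0 mg calcium for $1.80 (total $1.80, still need 197.0 mg).
Take 2 servings of kidney beans: +114.0 mg calcium for $1.40 (total $3.20, still need 83.0 mg).
Take 1.277 servings of edamame: +83.0 mg calcium for $1.60 (total $4.80, still need 0.0 mg).
Filling from the cheapest source first is optimal under one linear minimum: $4.80.

$4.80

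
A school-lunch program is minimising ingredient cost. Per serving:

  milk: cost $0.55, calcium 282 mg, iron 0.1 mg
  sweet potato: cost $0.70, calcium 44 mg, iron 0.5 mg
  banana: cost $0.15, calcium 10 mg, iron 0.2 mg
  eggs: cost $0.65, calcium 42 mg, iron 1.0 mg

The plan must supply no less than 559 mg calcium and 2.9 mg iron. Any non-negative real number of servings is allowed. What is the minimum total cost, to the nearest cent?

Two binding constraints pin down two serving amounts, so the optimal mix uses at most two foods. The candidates are each food alone (scaled to the tighter of calcium/iron) and each pair with both constraints tight.
milk only: max(559/282, 2.9/0.1) = 29 servings → $15.95.
sweet potato only: max(559/44, 2.9/0.5) = 12.7 servings → $8.89.
banana only: max(559/10, 2.9/0.2) = 55.9 servings → $8.38.
eggs only: max(559/42, 2.9/1.0) = 13.31 servings → $8.65.
milk + sweet potato with both tight: 1.112 servings and 5.578 servings → $4.52.
milk + banana with both tight: 1.495 servings and 13.75 servings → $2.88.
milk + eggs with both tight: 1.574 servings and 2.743 servings → $2.65.
sweet potato + banana: the both-tight solution has a negative serving — not a feasible corner.
sweet potato + eggs with both targets exact would need a negative amount; discard.
banana + eggs with both targets exact would need a negative amount; discard.
Cheapest feasible corner: $2.65.

$2.65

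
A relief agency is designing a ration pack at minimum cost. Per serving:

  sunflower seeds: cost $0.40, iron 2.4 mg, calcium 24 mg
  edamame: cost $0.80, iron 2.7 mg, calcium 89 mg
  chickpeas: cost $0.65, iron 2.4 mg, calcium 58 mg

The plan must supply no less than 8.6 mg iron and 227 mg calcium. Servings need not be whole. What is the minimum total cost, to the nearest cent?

$2.23

Compare the cost at each extreme point of the feasible region.
sunflower seeds only: max(8.6/2.4, 227/24) = 9.458 servings → $3.78.
edamame only: max(8.6/2.7, 227/89) = 3.185 servings → $2.55.
chickpeas only: max(8.6/2.4, 227/58) = 3.914 servings → $2.54.
sunflower seeds + edamame with both tight: 1.025 servings and 2.274 servings → $2.23.
sunflower seeds + chickpeas: the both-tight solution has a negative serving — not a feasible corner.
edamame + chickpeas with both tight: 0.807 servings and 2.675 servings → $2.38.
So the least-cost plan costs $2.23.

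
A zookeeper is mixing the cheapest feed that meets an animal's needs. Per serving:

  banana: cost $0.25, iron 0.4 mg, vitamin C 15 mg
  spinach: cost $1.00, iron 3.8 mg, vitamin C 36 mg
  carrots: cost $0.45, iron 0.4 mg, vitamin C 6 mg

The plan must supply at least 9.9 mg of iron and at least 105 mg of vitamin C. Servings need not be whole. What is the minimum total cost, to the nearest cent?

banana only: max(9.9/0.4, 105/15) = 24.75 servings → $6.19.
spinach only: max(9.9/3.8, 105/36) = 2.917 servings → $2.92.
carrots only: max(9.9/0.4, 105/6) = 24.75 servings → $11.14.
banana + spinach with both tight: 1 serving and 2.5 servings → $2.75.
banana + carrots: the both-tight solution has a negative serving — not a feasible corner.
spinach + carrots with both tight: 2.071 servings and 5.071 servings → $4.35.
The minimum over all feasible corners is $2.75.

$2.75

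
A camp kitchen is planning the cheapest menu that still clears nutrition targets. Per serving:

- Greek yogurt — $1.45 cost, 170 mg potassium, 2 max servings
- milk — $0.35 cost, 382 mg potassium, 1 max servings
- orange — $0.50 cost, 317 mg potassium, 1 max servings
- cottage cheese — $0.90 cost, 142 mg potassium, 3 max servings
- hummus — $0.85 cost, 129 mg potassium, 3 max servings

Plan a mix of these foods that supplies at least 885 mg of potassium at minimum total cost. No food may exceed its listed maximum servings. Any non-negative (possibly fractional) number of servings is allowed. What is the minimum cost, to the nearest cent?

$2.03

Cost per mg of potassium: milk $0.0009, orange $0.0016, cottage cheese $0.0063, hummus $0.0066, Greek yogurt $0.0085.
Take 1 serving of milk: +382.0 mg potassium for $0.35 (total $0.35, still need 503.0 mg).
Take 1 serving of orange: +317.0 mg potassium for $0.50 (total $0.85, still need 186.0 mg).
Take 1.31 servings of cottage cheese: +186.0 mg potassium for $1.18 (total $2.03, still need 0.0 mg).
Filling from the cheapest source first is optimal under one linear minimum: $2.03.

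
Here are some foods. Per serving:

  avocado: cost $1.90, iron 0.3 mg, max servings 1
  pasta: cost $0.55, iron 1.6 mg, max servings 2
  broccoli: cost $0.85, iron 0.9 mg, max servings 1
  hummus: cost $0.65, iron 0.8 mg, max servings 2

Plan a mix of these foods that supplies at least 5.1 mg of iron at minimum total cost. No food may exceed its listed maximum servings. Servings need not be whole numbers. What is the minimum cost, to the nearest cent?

$2.68

Cost per mg of iron: pasta $0.3438, hummus $0.8125, broccoli $0.9444, avocado $6.3333.
Take 2 servings of pasta: +3.2 mg iron for $1.10 (total $1.10, still need 1.9 mg).
Take 2 servings of hummus: +1.6 mg iron for $1.30 (total $2.40, still need 0.3 mg).
Take 0.3333 servings of broccoli: +0.3 mg iron for $0.28 (total $2.68, still need 0.0 mg).
Filling from the cheapest source first is optimal under one linear minimum: $2.68.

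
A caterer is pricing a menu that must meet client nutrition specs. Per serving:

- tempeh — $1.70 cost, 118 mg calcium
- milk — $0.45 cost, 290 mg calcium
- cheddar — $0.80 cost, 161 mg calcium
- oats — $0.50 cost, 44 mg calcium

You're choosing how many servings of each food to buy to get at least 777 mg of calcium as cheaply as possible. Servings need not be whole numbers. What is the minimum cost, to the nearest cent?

Cost per mg of calcium: milk $0.0016, cheddar $0.0050, oats $0.0114, tempeh $0.0144.
With no serving limits, use only milk: 777 mg / 290 mg = 2.679 servings × $0.45 = $1.21.

$1.21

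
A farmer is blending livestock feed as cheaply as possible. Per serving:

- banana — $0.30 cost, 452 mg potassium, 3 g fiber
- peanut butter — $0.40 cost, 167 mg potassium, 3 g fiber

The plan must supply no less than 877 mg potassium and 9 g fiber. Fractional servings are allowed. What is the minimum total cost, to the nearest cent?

Compare the cost at each extreme point of the feasible region.
banana only: max(877/452, 9/3) = 3 servings → $0.90.
peanut butter only: max(877/167, 9/3) = 5.251 servings → $2.10.
banana + peanut butter with both tight: 1.319 servings and 1.681 servings → $1.07.
The minimum over all feasible corners is $0.90.

$0.90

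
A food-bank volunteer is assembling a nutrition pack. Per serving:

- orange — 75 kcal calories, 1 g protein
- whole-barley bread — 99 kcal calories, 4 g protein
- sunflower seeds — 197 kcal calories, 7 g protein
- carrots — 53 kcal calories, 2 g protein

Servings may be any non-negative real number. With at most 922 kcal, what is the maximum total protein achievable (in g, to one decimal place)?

Protein per kcal: whole-barley bread 0.0404, carrots 0.03774, sunflower seeds 0.03553, orange 0.01333.
With no serving limits, spend the whole calories allowance on whole-barley bread: 922 kcal / 99 kcal × 4 g = 37.3 g.

37.3 g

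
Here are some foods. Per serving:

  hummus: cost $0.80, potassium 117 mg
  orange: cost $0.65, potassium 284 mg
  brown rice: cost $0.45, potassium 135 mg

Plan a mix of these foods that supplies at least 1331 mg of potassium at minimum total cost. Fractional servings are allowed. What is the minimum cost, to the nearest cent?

Cost per mg of potassium: orange $0.0023, brown rice $0.0033, hummus $0.0068.
With no serving limits, use only orange: 1331 mg / 284 mg = 4.687 servings × $0.65 = $3.05.

$3.05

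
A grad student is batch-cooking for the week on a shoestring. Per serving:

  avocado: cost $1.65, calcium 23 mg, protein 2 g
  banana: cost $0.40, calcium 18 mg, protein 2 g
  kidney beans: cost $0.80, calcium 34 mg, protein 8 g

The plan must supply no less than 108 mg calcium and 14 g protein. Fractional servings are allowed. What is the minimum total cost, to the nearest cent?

$2.42

This is a tiny linear program; its minimum lies at a vertex of the feasible set. List the vertices and price them.
avocado only: max(108/23, 14/2) = 7 servings → $11.55.
banana only: max(108/18, 14/2) = 7 servings → $2.80.
kidney beans only: max(108/34, 14/8) = 3.176 servings → $2.54.
avocado + banana with both targets exact would need a negative amount; discard.
avocado + kidney beans with both tight: 3.345 servings and 0.9138 servings → $6.25.
banana + kidney beans with both tight: 5.105 servings and 0.4737 servings → $2.42.
The minimum over all feasible corners is $2.42.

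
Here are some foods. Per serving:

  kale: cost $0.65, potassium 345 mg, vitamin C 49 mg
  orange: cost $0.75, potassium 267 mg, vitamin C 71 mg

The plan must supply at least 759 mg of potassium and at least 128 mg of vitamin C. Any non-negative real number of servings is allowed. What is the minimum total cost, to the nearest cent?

$1.58

Minimising a linear cost over {potassium ≥ 759, vitamin C ≥ 128, servings ≥ 0} — the optimum is at a vertex, using one or two foods.
kale only: max(759/345, 128/49) = 2.612 servings → $1.70.
orange only: max(759/267, 128/71) = 2.843 servings → $2.13.
kale + orange with both tight: 1.727 servings and 0.6107 servings → $1.58.
Cheapest feasible corner: $1.58.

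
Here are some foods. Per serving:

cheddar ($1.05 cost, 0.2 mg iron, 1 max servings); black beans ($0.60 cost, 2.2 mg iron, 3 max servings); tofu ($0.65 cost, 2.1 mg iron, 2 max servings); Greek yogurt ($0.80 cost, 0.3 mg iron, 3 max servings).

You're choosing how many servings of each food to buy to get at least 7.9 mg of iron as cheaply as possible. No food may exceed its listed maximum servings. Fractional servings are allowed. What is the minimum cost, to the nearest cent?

$2.20

Cost per mg of iron: black beans $0.2727, tofu $0.3095, Greek yogurt $2.6667, cheddar $5.2500.
Take 3 servings of black beans: +6.6 mg iron for $1.80 (total $1.80, still need 1.3 mg).
Take 0.619 servings of tofu: +1.3 mg iron for $0.40 (total $2.20, still need 0.0 mg).
Filling from the cheapest source first is optimal under one linear minimum: $2.20.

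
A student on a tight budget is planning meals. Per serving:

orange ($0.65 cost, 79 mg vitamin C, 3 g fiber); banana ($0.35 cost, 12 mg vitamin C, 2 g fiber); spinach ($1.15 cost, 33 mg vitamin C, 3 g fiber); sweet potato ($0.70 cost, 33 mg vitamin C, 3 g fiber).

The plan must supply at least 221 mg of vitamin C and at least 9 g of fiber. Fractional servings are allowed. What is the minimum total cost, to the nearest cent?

The cheapest plan sits at a corner of the feasible region — with two constraints it uses at most two foods.
orange only: max(221/79, 9/3) = 3 servings → $1.95.
banana only: max(221/12, 9/2) = 18.42 servings → $6.45.
spinach only: max(221/33, 9/3) = 6.697 servings → $7.70.
sweet potato only: max(221/33, 9/3) = 6.697 servings → $4.69.
orange + banana with both tight: 2.738 servings and 0.3934 servings → $1.92.
orange + spinach with both tight: 2.652 servings and 0.3478 servings → $2.12.
orange + sweet potato with both tight: 2.652 servings and 0.3478 servings → $1.97.
banana + spinach: intersection lies outside the first quadrant.
banana + sweet potato: intersection lies outside the first quadrant.
spinach + sweet potato (both tight): parallel constraints — no distinct corner.
Cheapest feasible corner: $1.92.

$1.92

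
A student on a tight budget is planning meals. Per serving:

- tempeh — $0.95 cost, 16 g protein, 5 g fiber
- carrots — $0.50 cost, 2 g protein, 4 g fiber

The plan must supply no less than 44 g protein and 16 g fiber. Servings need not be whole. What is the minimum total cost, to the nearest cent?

Check every corner: each single food scaled to meet both minima, and each pair solved so both constraints bind.
tempeh only: max(44/16, 16/5) = 3.2 servings → $3.04.
carrots only: max(44/2, 16/4) = 22 servings → $11.00.
tempeh + carrots with both tight: 2.667 servings and 0.6667 servings → $2.87.
The minimum over all feasible corners is $2.87.

$2.87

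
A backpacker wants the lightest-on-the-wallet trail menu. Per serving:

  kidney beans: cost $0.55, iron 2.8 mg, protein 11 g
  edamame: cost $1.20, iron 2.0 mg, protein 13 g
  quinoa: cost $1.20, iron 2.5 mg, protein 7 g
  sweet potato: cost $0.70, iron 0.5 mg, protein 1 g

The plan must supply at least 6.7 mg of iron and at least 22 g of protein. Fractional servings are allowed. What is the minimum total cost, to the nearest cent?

$1.32

The cheapest plan sits at a corner of the feasible region — with two constraints it uses at most two foods.
kidney beans only: max(6.7/2.8, 22/11) = 2.393 servings → $1.32.
edamame only: max(6.7/2.0, 22/13) = 3.35 servings → $4.02.
quinoa only: max(6.7/2.5, 22/7) = 3.143 servings → $3.77.
sweet potato only: max(6.7/0.5, 22/1) = 22 servings → $15.40.
kidney beans + edamame with both targets exact would need a negative amount; discard.
kidney beans + quinoa with both tight: 1.025 servings and 1.532 servings → $2.40.
kidney beans + sweet potato with both tight: 1.593 servings and 4.481 servings → $4.01.
edamame + quinoa with both tight: 0.4378 servings and 2.33 servings → $3.32.
edamame + sweet potato with both tight: 0.9556 servings and 9.578 servings → $7.85.
quinoa + sweet potato: the both-tight solution has a negative serving — not a feasible corner.
Cheapest feasible corner: $1.32.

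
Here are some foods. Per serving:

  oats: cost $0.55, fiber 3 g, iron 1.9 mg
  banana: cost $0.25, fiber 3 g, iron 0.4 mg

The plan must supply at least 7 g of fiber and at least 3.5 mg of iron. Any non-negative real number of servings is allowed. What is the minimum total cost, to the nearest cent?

At the optimum either one food covers both requirements or two foods hit both targets exactly; no other combination can be cheaper.
oats only: max(7/3, 3.5/1.9) = 2.333 servings → $1.28.
banana only: max(7/3, 3.5/0.4) = 8.75 servings → $2.19.
oats + banana with both tight: 1.711 servings and 0.6222 servings → $1.10.
So the least-cost plan costs $1.10.

$1.10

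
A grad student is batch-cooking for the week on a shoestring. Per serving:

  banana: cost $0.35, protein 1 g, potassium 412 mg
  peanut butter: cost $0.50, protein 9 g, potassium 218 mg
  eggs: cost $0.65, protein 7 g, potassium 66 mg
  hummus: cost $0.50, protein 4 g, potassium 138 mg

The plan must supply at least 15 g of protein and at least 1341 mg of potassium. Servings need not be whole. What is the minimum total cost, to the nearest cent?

$1.58

This is a tiny linear program; its minimum lies at a vertex of the feasible set. List the vertices and price them.
banana only: max(15/1, 1341/412) = 15 servings → $5.25.
peanut butter only: max(15/9, 1341/218) = 6.151 servings → $3.08.
eggs only: max(15/7, 1341/66) = 20.32 servings → $13.21.
hummus only: max(15/4, 1341/138) = 9.717 servings → $4.86.
banana + peanut butter with both tight: 2.521 servings and 1.387 servings → $1.58.
banana + eggs with both tight: 2.98 servings and 1.717 servings → $2.16.
banana + hummus with both tight: 2.181 servings and 3.205 servings → $2.37.
peanut butter + eggs: intersection lies outside the first quadrant.
peanut butter + hummus: intersection lies outside the first quadrant.
eggs + hummus: the both-tight solution has a negative serving — not a feasible corner.
The minimum over all feasible corners is $1.58.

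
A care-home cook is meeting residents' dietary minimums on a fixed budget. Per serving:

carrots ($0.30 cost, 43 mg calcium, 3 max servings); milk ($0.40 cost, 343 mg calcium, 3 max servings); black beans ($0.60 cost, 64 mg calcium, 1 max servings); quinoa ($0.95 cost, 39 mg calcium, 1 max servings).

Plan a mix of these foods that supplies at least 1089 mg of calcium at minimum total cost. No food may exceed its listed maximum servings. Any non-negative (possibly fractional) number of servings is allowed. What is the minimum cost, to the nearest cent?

$1.62

Cost per mg of calcium: milk $0.0012, carrots $0.0070, black beans $0.0094, quinoa $0.0244.
Take 3 servings of milk: +1029.0 mg calcium for $1.20 (total $1.20, still need 60.0 mg).
Take 1.395 servings of carrots: +60.0 mg calcium for $0.42 (total $1.62, still need 0.0 mg).
Filling from the cheapest source first is optimal under one linear minimum: $1.62.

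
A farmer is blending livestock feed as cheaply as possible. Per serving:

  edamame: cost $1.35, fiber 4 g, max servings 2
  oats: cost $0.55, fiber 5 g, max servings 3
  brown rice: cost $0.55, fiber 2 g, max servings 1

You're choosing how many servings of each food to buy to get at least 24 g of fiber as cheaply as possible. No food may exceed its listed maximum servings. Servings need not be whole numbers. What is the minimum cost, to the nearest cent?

$4.56

Cost per g of fiber: oats $0.1100, brown rice $0.2750, edamame $0.3375.
Take 3 servings of oats: +15.0 g fiber for $1.65 (total $1.65, still need 9.0 g).
Take 1 serving of brown rice: +2.0 g fiber for $0.55 (total $2.20, still need 7.0 g).
Take 1.75 servings of edamame: +7.0 g fiber for $2.36 (total $4.56, still need 0.0 g).
Greedy by cheapest-per-g is optimal for a single linear constraint, so the minimum cost is $4.56.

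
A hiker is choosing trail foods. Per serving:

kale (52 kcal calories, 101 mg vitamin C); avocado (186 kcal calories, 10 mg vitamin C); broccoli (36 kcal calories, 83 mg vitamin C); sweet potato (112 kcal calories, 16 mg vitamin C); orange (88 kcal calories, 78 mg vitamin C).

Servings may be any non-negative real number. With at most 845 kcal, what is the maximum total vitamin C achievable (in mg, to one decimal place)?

1948.2 mg

Vitamin C per kcal: broccoli 2.306, kale 1.942, orange 0.8864, sweet potato 0.1429, avocado 0.05376.
With no serving limits, spend the whole calories allowance on broccoli: 845 kcal / 36 kcal × 83 mg = 1948.2 mg.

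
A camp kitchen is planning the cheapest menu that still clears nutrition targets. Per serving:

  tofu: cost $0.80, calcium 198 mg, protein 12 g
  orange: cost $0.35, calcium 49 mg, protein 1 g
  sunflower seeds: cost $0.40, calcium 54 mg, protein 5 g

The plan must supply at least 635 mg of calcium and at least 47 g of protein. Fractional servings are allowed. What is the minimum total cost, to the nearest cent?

$3.13

Minimising a linear cost over {calcium ≥ 635, protein ≥ 47, servings ≥ 0} — the optimum is at a vertex, using one or two foods.
tofu only: max(635/198, 47/12) = 3.917 servings → $3.13.
orange only: max(635/49, 47/1) = 47 servings → $16.45.
sunflower seeds only: max(635/54, 47/5) = 11.76 servings → $4.70.
tofu + orange: intersection lies outside the first quadrant.
tofu + sunflower seeds with both tight: 1.863 servings and 4.93 servings → $3.46.
orange + sunflower seeds with both tight: 3.335 servings and 8.733 servings → $4.66.
The minimum over all feasible corners is $3.13.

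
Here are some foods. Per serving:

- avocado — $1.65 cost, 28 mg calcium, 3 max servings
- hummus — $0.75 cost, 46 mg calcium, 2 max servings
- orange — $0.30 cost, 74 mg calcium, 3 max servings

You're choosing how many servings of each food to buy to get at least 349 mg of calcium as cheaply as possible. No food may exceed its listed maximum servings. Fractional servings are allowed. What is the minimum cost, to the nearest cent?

Cost per mg of calcium: orange $0.0041, hummus $0.0163, avocado $0.0589.
Take 3 servings of orange: +222.0 mg calcium for $0.90 (total $0.90, still need 127.0 mg).
Take 2 servings of hummus: +92.0 mg calcium for $1.50 (total $2.40, still need 35.0 mg).
Take 1.25 servings of avocado: +35.0 mg calcium for $2.06 (total $4.46, still need 0.0 mg).
Greedy by cheapest-per-mg is optimal for a single linear constraint, so the minimum cost is $4.46.

$4.46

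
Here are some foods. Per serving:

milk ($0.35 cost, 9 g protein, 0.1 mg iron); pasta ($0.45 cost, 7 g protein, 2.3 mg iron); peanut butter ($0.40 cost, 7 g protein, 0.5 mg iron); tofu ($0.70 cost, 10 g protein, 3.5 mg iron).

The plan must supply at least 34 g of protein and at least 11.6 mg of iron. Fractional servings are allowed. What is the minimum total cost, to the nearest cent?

Compare the cost at each extreme point of the feasible region.
milk only: max(34/9, 11.6/0.1) = 116 servings → $40.60.
pasta only: max(34/7, 11.6/2.3) = 5.043 servings → $2.27.
peanut butter only: max(34/7, 11.6/0.5) = 23.2 servings → $9.28.
tofu only: max(34/10, 11.6/3.5) = 3.4 servings → $2.38.
milk + pasta: the both-tight solution has a negative serving — not a feasible corner.
milk + peanut butter: intersection lies outside the first quadrant.
milk + tofu with both tight: 0.09836 servings and 3.311 servings → $2.35.
pasta + peanut butter with both targets exact would need a negative amount; discard.
pasta + tofu with both tight: 2 servings and 2 servings → $2.30.
peanut butter + tofu with both tight: 0.1538 servings and 3.292 servings → $2.37.
The minimum over all feasible corners is $2.27.

$2.27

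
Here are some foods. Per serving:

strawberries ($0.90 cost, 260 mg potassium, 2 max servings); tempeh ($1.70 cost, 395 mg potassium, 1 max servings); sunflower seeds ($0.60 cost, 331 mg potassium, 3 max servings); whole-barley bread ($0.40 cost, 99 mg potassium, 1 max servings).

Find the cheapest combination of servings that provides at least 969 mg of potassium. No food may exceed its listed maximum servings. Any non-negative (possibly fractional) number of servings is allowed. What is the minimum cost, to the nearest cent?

$1.76

Cost per mg of potassium: sunflower seeds $0.0018, strawberries $0.0035, whole-barley bread $0.0040, tempeh $0.0043.
Take 2.927 servings of sunflower seeds: +969.0 mg potassium for $1.76 (total $1.76, still need 0.0 mg).
Filling from the cheapest source first is optimal under one linear minimum: $1.76.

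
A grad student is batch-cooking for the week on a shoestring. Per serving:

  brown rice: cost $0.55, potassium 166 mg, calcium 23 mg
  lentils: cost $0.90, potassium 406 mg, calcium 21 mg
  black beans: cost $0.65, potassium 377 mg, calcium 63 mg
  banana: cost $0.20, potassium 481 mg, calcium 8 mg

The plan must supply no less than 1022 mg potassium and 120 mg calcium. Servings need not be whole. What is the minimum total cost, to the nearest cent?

$1.32

This is a tiny linear program; its minimum lies at a vertex of the feasible set. List the vertices and price them.
brown rice only: max(1022/166, 120/23) = 6.157 servings → $3.39.
lentils only: max(1022/406, 120/21) = 5.714 servings → $5.14.
black beans only: max(1022/377, 120/63) = 2.711 servings → $1.76.
banana only: max(1022/481, 120/8) = 15 servings → $3.00.
brown rice + lentils with both tight: 4.658 servings and 0.6128 servings → $3.11.
brown rice + black beans: intersection lies outside the first quadrant.
brown rice + banana with both tight: 5.089 servings and 0.3684 servings → $2.87.
lentils + black beans with both tight: 1.084 servings and 1.543 servings → $1.98.
lentils + banana: intersection lies outside the first quadrant.
black beans + banana with both tight: 1.816 servings and 0.7017 servings → $1.32.
So the least-cost plan costs $1.32.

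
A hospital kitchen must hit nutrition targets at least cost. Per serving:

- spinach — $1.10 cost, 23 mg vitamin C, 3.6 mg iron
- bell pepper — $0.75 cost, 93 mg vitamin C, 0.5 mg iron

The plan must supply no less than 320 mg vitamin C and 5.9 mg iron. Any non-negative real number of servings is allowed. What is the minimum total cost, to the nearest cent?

$3.68

Two binding constraints pin down two serving amounts, so the optimal mix uses at most two foods. The candidates are each food alone (scaled to the tighter of vitamin C/iron) and each pair with both constraints tight.
spinach only: max(320/23, 5.9/3.6) = 13.91 servings → $15.30.
bell pepper only: max(320/93, 5.9/0.5) = 11.8 servings → $8.85.
spinach + bell pepper with both tight: 1.202 servings and 3.144 servings → $3.68.
So the least-cost plan costs $3.68.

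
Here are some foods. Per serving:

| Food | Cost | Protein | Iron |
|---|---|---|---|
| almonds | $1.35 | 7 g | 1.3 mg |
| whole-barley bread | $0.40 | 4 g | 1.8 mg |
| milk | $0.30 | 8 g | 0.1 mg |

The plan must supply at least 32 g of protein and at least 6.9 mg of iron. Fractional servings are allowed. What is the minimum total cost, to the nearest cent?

almonds only: max(32/7, 6.9/1.3) = 5.308 servings → $7.17.
whole-barley bread only: max(32/4, 6.9/1.8) = 8 servings → $3.20.
milk only: max(32/8, 6.9/0.1) = 69 servings → $20.70.
almonds + whole-barley bread with both tight: 4.054 servings and 0.9054 servings → $5.84.
almonds + milk: the both-tight solution has a negative serving — not a feasible corner.
whole-barley bread + milk with both tight: 3.714 servings and 2.143 servings → $2.13.
So the least-cost plan costs $2.13.

$2.13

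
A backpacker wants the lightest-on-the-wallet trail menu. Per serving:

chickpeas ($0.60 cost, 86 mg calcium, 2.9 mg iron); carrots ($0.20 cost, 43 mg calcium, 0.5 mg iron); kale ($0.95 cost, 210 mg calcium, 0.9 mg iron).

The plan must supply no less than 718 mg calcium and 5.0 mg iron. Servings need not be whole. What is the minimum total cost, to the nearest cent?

chickpeas only: max(718/86, 5.0/2.9) = 8.349 servings → $5.01.
carrots only: max(718/43, 5.0/0.5) = 16.7 servings → $3.34.
kale only: max(718/210, 5.0/0.9) = 5.556 servings → $5.28.
chickpeas + carrots with both targets exact would need a negative amount; discard.
chickpeas + kale with both tight: 0.7596 servings and 3.108 servings → $3.41.
carrots + kale with both tight: 6.09 servings and 2.172 servings → $3.28.
So the least-cost plan costs $3.28.

$3.28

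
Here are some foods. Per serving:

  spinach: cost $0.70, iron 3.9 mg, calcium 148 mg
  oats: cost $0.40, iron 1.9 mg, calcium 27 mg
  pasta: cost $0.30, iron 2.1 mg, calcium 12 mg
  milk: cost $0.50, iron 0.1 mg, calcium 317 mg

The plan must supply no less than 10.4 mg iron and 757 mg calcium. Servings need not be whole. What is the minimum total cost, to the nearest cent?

A basic optimal solution has at most two foods positive. Try each food alone and each pair with both targets met exactly.
spinach only: max(10.4/3.9, 757/148) = 5.115 servings → $3.58.
oats only: max(10.4/1.9, 757/27) = 28.04 servings → $11.21.
pasta only: max(10.4/2.1, 757/12) = 63.08 servings → $18.93.
milk only: max(10.4/0.1, 757/317) = 104 servings → $52.00.
spinach + oats with both targets exact would need a negative amount; discard.
spinach + pasta: intersection lies outside the first quadrant.
spinach + milk with both tight: 2.637 servings and 1.157 servings → $2.42.
oats + pasta: the both-tight solution has a negative serving — not a feasible corner.
oats + milk with both tight: 5.372 servings and 1.93 servings → $3.11.
pasta + milk with both tight: 4.847 servings and 2.205 servings → $2.56.
So the least-cost plan costs $2.42.

$2.42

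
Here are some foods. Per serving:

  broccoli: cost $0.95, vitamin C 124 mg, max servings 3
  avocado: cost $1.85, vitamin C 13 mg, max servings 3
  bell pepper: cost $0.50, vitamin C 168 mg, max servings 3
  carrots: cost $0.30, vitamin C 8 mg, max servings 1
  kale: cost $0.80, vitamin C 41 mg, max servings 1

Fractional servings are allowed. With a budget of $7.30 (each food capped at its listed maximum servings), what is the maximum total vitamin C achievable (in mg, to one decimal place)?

938.0 mg

Vitamin C per dollar: bell pepper 336, broccoli 130.5, kale 51.25, carrots 26.67, avocado 7.027.
Take 3 servings of bell pepper: spends $1.50, +504.0 mg vitamin C (running total 504.0 mg).
Take 3 servings of broccoli: spends $2.85, +372.0 mg vitamin C (running total 876.0 mg).
Take 1 serving of kale: spends $0.80, +41.0 mg vitamin C (running total 917.0 mg).
Take 1 serving of carrots: spends $0.30, +8.0 mg vitamin C (running total 925.0 mg).
Take 1 serving of avocado: spends $1.85, +13.0 mg vitamin C (running total 938.0 mg).
Filling greedily by vitamin C-per-dollar is optimal for one linear limit, giving 938.0 mg.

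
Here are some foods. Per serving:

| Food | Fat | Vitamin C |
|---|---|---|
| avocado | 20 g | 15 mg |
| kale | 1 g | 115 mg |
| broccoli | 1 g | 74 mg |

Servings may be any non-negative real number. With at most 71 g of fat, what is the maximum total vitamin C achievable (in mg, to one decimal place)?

Vitamin C per g fat: kale 115, broccoli 74, avocado 0.75.
With no serving limits, spend the whole fat allowance on kale: 71 g / 1 g × 115 mg = 8165.0 mg.

8165.0 mg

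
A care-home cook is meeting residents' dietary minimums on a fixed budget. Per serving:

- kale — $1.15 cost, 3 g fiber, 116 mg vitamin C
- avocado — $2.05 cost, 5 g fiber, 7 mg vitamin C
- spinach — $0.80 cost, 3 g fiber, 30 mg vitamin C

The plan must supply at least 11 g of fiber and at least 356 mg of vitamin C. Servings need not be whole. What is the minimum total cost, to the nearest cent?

Check every corner: each single food scaled to meet both minima, and each pair solved so both constraints bind.
kale only: max(11/3, 356/116) = 3.667 servings → $4.22.
avocado only: max(11/5, 356/7) = 50.86 servings → $104.26.
spinach only: max(11/3, 356/30) = 11.87 servings → $9.49.
kale + avocado with both tight: 3.047 servings and 0.3721 servings → $4.27.
kale + spinach with both tight: 2.86 servings and 0.8062 servings → $3.93.
avocado + spinach: intersection lies outside the first quadrant.
The minimum over all feasible corners is $3.93.

$3.93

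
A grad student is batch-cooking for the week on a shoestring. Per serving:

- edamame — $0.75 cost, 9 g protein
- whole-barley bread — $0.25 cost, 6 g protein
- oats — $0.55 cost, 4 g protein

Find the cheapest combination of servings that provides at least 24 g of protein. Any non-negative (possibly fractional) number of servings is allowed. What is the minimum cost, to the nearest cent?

Cost per g of protein: whole-barley bread $0.0417, edamame $0.0833, oats $0.1375.
With no serving limits, use only whole-barley bread: 24 g / 6 g = 4 servings × $0.25 = $1.00.

$1.00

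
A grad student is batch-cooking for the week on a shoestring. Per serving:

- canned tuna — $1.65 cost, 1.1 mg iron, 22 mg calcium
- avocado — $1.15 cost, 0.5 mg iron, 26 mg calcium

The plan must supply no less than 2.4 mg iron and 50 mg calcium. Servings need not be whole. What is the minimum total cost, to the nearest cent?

$3.65

With two linear requirements the optimum uses one or two foods; enumerate the corners.
canned tuna only: max(2.4/1.1, 50/22) = 2.273 servings → $3.75.
avocado only: max(2.4/0.5, 50/26) = 4.8 servings → $5.52.
canned tuna + avocado with both tight: 2.125 servings and 0.125 servings → $3.65.
Cheapest feasible corner: $3.65.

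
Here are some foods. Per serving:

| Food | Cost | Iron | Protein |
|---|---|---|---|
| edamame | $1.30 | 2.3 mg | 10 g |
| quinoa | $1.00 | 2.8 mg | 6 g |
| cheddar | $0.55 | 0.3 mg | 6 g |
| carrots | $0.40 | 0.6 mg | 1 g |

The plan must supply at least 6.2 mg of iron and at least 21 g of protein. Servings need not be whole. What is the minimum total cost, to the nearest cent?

Two binding constraints pin down two serving amounts, so the optimal mix uses at most two foods. The candidates are each food alone (scaled to the tighter of iron/protein) and each pair with both constraints tight.
edamame only: max(6.2/2.3, 21/10) = 2.696 servings → $3.50.
quinoa only: max(6.2/2.8, 21/6) = 3.5 servings → $3.50.
cheddar only: max(6.2/0.3, 21/6) = 20.67 servings → $11.37.
carrots only: max(6.2/0.6, 21/1) = 21 servings → $8.40.
edamame + quinoa with both tight: 1.521 servings and 0.9648 servings → $2.94.
edamame + cheddar: the both-tight solution has a negative serving — not a feasible corner.
edamame + carrots with both tight: 1.73 servings and 3.703 servings → $3.73.
quinoa + cheddar with both tight: 2.06 servings and 1.44 servings → $2.85.
quinoa + carrots: intersection lies outside the first quadrant.
cheddar + carrots with both tight: 1.939 servings and 9.364 servings → $4.81.
So the least-cost plan costs $2.85.

$2.85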